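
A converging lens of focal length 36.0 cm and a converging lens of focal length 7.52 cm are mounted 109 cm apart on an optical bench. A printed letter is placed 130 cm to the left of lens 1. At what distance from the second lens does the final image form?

8.61 cm

Lens 1: 1/d_i1 = 1/f₁ − 1/d_o1 = 1/(36.0) − 1/(130) = 0.02009, so d_i1 = 49.79 cm.
The intermediate image is 49.79 cm to the right of lens 1, which is 109 − (49.79) = 59.21 cm to the left of lens 2, so d_o2 = +59.21 cm.
Lens 2: 1/d_i2 = 1/f₂ − 1/d_o2 = 1/(7.52) − 1/(59.21) = 0.1161, so d_i2 = 8.61 cm.
The final image is real, 8.61 cm to the right of lens 2 (overall magnification ≈ 0.056).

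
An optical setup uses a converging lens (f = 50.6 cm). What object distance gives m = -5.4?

m = −d_i/d_o ⇒ d_i = −m·d_o.
1/f = 1/d_o + 1/d_i = 1/d_o − 1/(m·d_o) = (1 − 1/m)/d_o, so d_o = f(1 − 1/m) = (50.60)(1 − 1/(-5.4)) = 60.0 cm.

60.0 cm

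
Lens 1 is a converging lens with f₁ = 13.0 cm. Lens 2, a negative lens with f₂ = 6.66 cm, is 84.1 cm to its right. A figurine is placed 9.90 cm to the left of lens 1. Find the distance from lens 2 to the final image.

6.32 cm

Lens 1: 1/d_i1 = 1/f₁ − 1/d_o1 = 1/(13.0) − 1/(9.90) = -0.02409, so d_i1 = -41.52 cm.
The intermediate image is 41.52 cm to the left of lens 1 (virtual), which is 84.1 − (-41.52) = 125.6 cm to the left of lens 2, so d_o2 = +125.6 cm.
Lens 2 is diverging, so f₂ = −6.66 cm.
Lens 2: 1/d_i2 = 1/f₂ − 1/d_o2 = 1/(-6.66) − 1/(125.6) = -0.1581, so d_i2 = -6.32 cm.
The final image is virtual, 6.32 cm to the left of lens 2 (overall magnification ≈ 0.21).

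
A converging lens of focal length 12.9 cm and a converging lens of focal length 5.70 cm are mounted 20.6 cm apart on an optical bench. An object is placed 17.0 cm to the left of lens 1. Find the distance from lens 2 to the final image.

Lens 1: 1/d_i1 = 1/f₁ − 1/d_o1 = 1/(12.9) − 1/(17.0) = 0.01870, so d_i1 = 53.49 cm.
The intermediate image is 53.49 cm to the right of lens 1, which lies 32.89 cm to the right of lens 2 — a virtual object — so d_o2 = −32.89 cm.
Lens 2: 1/d_i2 = 1/f₂ − 1/d_o2 = 1/(5.70) − 1/(-32.89) = 0.2058, so d_i2 = 4.86 cm.
The final image is real, 4.86 cm to the right of lens 2 (overall magnification ≈ -0.46).

4.86 cm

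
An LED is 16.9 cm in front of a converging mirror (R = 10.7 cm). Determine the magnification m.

f = R/2 = 10.7/2 = 5.350 cm.
1/d_i = 1/f − 1/d_o = 1/(5.350) − 1/(16.9) = 0.1277, so d_i = 7.828 cm.
m = −d_i/d_o = −(7.828)/(16.9) = -0.463.
The image is real, inverted and reduced, in front of the mirror.

m = -0.463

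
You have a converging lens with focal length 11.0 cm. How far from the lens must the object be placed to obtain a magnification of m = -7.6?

12.4 cm

m = −d_i/d_o ⇒ d_i = −m·d_o.
1/f = 1/d_o + 1/d_i = 1/d_o − 1/(m·d_o) = (1 − 1/m)/d_o, so d_o = f(1 − 1/m) = (11.00)(1 − 1/(-7.6)) = 12.4 cm.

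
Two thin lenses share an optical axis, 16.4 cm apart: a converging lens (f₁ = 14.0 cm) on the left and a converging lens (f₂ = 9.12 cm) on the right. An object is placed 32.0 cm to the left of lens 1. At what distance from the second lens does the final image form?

Lens 1: 1/d_i1 = 1/f₁ − 1/d_o1 = 1/(14.0) − 1/(32.0) = 0.04018, so d_i1 = 24.89 cm.
The intermediate image is 24.89 cm to the right of lens 1, which lies 8.490 cm to the right of lens 2 — a virtual object — so d_o2 = −8.490 cm.
Lens 2: 1/d_i2 = 1/f₂ − 1/d_o2 = 1/(9.12) − 1/(-8.490) = 0.2274, so d_i2 = 4.40 cm.
The final image is real, 4.40 cm to the right of lens 2 (overall magnification ≈ -0.40).

4.40 cm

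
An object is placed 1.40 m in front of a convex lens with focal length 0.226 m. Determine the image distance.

0.270 m

Thin-lens equation: 1/v = 1/f − 1/u = 1/(0.2260) − 1/(1.40) = 4.425 − 0.7143 = 3.710, so v = 0.270 m.
The image is real, inverted and reduced, on the far side of the lens.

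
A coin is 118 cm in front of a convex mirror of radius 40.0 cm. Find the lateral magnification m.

f = R/2 = 40.0/2 = 20.00 cm; for a convex mirror, f = -20.00 cm.
1/d_i = 1/f − 1/d_o = 1/(-20.00) − 1/(118) = -0.05847, so d_i = -17.10 cm.
m = −d_i/d_o = −(-17.10)/(118) = +0.145.
The image is virtual, upright and reduced, behind the mirror.

m = +0.145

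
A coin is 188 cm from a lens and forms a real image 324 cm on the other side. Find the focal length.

f = 119 cm (converging)

Real image ⇒ d_i = +324 cm.
1/f = 1/d_o + 1/d_i = 1/(188) + 1/(324) = 0.008406, so f = 119 cm.
Since f is positive, the lens is converging.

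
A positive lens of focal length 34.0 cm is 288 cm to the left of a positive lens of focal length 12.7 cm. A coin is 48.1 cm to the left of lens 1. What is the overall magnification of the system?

m = +0.192

Lens 1: 1/d_i1 = 1/(34.0) − 1/(48.1) = 0.008622, so d_i1 = 116.0 cm; m₁ = −d_i1/d_o1 = -2.412.
d_o2 = 288 − (116.0) = 172.0 cm.
Lens 2: 1/d_i2 = 1/(12.7) − 1/(172.0) = 0.07293, so d_i2 = 13.71 cm; m₂ = −d_i2/d_o2 = -0.07972.
m = m₁·m₂ = (-2.412)(-0.07972) = +0.192.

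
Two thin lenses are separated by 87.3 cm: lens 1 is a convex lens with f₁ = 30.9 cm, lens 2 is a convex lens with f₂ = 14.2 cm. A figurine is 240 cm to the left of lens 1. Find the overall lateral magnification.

Lens 1: 1/d_i1 = 1/(30.9) − 1/(240) = 0.02820, so d_i1 = 35.47 cm; m₁ = −d_i1/d_o1 = -0.1478.
d_o2 = 87.3 − (35.47) = 51.83 cm.
Lens 2: 1/d_i2 = 1/(14.2) − 1/(51.83) = 0.05113, so d_i2 = 19.56 cm; m₂ = −d_i2/d_o2 = -0.3774.
m = m₁·m₂ = (-0.1478)(-0.3774) = +0.0558.

m = +0.0558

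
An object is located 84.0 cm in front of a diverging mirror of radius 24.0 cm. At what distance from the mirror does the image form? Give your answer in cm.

10.5 cm

f = R/2 = 24.0/2 = 12.00 cm; for a diverging mirror, f = -12.00 cm.
Mirror equation: 1/s_i = 1/f − 1/s_o = 1/(-12.00) − 1/(84.0) = -0.08333 − 0.01190 = -0.09524, so s_i = -10.5 cm.
The image is virtual, upright and reduced, behind the mirror.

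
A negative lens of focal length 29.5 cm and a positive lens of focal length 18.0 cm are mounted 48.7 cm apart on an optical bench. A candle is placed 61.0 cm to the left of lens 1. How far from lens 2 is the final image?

24.4 cm

Lens 1 is diverging, so f₁ = −29.5 cm.
Lens 1: 1/d_i1 = 1/f₁ − 1/d_o1 = 1/(-29.5) − 1/(61.0) = -0.05029, so d_i1 = -19.88 cm.
The intermediate image is 19.88 cm to the left of lens 1 (virtual), which is 48.7 − (-19.88) = 68.58 cm to the left of lens 2, so d_o2 = +68.58 cm.
Lens 2: 1/d_i2 = 1/f₂ − 1/d_o2 = 1/(18.0) − 1/(68.58) = 0.04097, so d_i2 = 24.4 cm.
The final image is real, 24.4 cm to the right of lens 2 (overall magnification ≈ -0.12).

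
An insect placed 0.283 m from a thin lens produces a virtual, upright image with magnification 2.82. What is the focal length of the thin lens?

f = 0.438 m (converging)

m = −d_i/d_o ⇒ d_i = −m·d_o = −(+2.82)·(0.283) = -0.7981 m.
1/f = 1/d_o + 1/d_i = 1/(0.283) + 1/(-0.7981) = 2.281, so f = 0.438 m.
Since f is positive, the thin lens is converging.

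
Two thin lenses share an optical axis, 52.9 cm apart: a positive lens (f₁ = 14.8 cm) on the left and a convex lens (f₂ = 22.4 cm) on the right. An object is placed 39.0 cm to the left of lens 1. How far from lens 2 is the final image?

97.9 cm

Lens 1: 1/d_i1 = 1/f₁ − 1/d_o1 = 1/(14.8) − 1/(39.0) = 0.04193, so d_i1 = 23.85 cm.
The intermediate image is 23.85 cm to the right of lens 1, which is 52.9 − (23.85) = 29.05 cm to the left of lens 2, so d_o2 = +29.05 cm.
Lens 2: 1/d_i2 = 1/f₂ − 1/d_o2 = 1/(22.4) − 1/(29.05) = 0.01022, so d_i2 = 97.9 cm.
The final image is real, 97.9 cm to the right of lens 2 (overall magnification ≈ 2.1).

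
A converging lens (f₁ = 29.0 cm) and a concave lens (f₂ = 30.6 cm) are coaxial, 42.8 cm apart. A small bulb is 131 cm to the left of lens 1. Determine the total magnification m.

Lens 1: 1/d_i1 = 1/(29.0) − 1/(131) = 0.02685, so d_i1 = 37.25 cm; m₁ = −d_i1/d_o1 = -0.2844.
d_o2 = 42.8 − (37.25) = 5.550 cm.
f₂ = −30.6 cm (diverging).
Lens 2: 1/d_i2 = 1/(-30.6) − 1/(5.550) = -0.2129, so d_i2 = -4.698 cm; m₂ = −d_i2/d_o2 = +0.8465.
m = m₁·m₂ = (-0.2844)(+0.8465) = -0.241.

m = -0.241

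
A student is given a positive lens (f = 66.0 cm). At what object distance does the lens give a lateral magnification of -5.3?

m = −d_i/d_o ⇒ d_i = −m·d_o.
1/f = 1/d_o + 1/d_i = 1/d_o − 1/(m·d_o) = (1 − 1/m)/d_o, so d_o = f(1 − 1/m) = (66.00)(1 − 1/(-5.3)) = 78.5 cm.

78.5 cm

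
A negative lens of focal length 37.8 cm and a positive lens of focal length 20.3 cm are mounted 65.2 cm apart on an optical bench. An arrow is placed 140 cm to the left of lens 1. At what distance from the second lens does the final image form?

25.8 cm

Lens 1 is diverging, so f₁ = −37.8 cm.
Lens 1: 1/d_i1 = 1/f₁ − 1/d_o1 = 1/(-37.8) − 1/(140) = -0.03360, so d_i1 = -29.76 cm.
The intermediate image is 29.76 cm to the left of lens 1 (virtual), which is 65.2 − (-29.76) = 94.96 cm to the left of lens 2, so d_o2 = +94.96 cm.
Lens 2: 1/d_i2 = 1/f₂ − 1/d_o2 = 1/(20.3) − 1/(94.96) = 0.03873, so d_i2 = 25.8 cm.
The final image is real, 25.8 cm to the right of lens 2 (overall magnification ≈ -0.058).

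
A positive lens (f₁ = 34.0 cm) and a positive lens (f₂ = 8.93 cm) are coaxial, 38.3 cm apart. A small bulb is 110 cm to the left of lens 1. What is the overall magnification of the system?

m = -0.201

Lens 1: 1/d_i1 = 1/(34.0) − 1/(110) = 0.02032, so d_i1 = 49.21 cm; m₁ = −d_i1/d_o1 = -0.4474.
d_o2 = 38.3 − (49.21) = -10.91 cm (virtual object).
Lens 2: 1/d_i2 = 1/(8.93) − 1/(-10.91) = 0.2036, so d_i2 = 4.911 cm; m₂ = −d_i2/d_o2 = +0.4501.
m = m₁·m₂ = (-0.4474)(+0.4501) = -0.201.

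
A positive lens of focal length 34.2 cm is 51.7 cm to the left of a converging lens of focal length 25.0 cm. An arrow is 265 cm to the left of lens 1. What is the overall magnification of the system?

Lens 1: 1/d_i1 = 1/(34.2) − 1/(265) = 0.02547, so d_i1 = 39.27 cm; m₁ = −d_i1/d_o1 = -0.1482.
d_o2 = 51.7 − (39.27) = 12.43 cm.
Lens 2: 1/d_i2 = 1/(25.0) − 1/(12.43) = -0.04045, so d_i2 = -24.72 cm; m₂ = −d_i2/d_o2 = +1.989.
m = m₁·m₂ = (-0.1482)(+1.989) = -0.295.

m = -0.295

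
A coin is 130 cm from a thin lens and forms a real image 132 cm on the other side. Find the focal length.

Real image ⇒ d_i = +132 cm.
1/f = 1/d_o + 1/d_i = 1/(130) + 1/(132) = 0.01527, so f = 65.5 cm.
Since f is positive, the thin lens is converging.

f = 65.5 cm (converging)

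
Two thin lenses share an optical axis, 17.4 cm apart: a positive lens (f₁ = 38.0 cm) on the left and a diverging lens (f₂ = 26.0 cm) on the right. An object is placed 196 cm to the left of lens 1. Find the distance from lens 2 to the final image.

207 cm

Lens 1: 1/d_i1 = 1/f₁ − 1/d_o1 = 1/(38.0) − 1/(196) = 0.02121, so d_i1 = 47.14 cm.
The intermediate image is 47.14 cm to the right of lens 1, which lies 29.74 cm to the right of lens 2 — a virtual object — so d_o2 = −29.74 cm.
Lens 2 is diverging, so f₂ = −26.0 cm.
Lens 2: 1/d_i2 = 1/f₂ − 1/d_o2 = 1/(-26.0) − 1/(-29.74) = -0.004837, so d_i2 = -207 cm.
The final image is virtual, 207 cm to the left of lens 2 (overall magnification ≈ 1.7).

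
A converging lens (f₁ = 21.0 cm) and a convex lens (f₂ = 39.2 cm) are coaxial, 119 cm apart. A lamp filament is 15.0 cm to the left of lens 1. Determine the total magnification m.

Lens 1: 1/d_i1 = 1/(21.0) − 1/(15.0) = -0.01905, so d_i1 = -52.50 cm; m₁ = −d_i1/d_o1 = +3.500.
d_o2 = 119 − (-52.50) = 171.5 cm.
Lens 2: 1/d_i2 = 1/(39.2) − 1/(171.5) = 0.01968, so d_i2 = 50.81 cm; m₂ = −d_i2/d_o2 = -0.2963.
m = m₁·m₂ = (+3.500)(-0.2963) = -1.04.

m = -1.04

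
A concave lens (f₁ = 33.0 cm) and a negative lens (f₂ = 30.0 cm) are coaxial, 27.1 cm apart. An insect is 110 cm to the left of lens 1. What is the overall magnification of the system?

m = +0.0839

f₁ = −33.0 cm (diverging).
Lens 1: 1/d_i1 = 1/(-33.0) − 1/(110) = -0.03939, so d_i1 = -25.38 cm; m₁ = −d_i1/d_o1 = +0.2307.
d_o2 = 27.1 − (-25.38) = 52.48 cm.
f₂ = −30.0 cm (diverging).
Lens 2: 1/d_i2 = 1/(-30.0) − 1/(52.48) = -0.05239, so d_i2 = -19.09 cm; m₂ = −d_i2/d_o2 = +0.3637.
m = m₁·m₂ = (+0.2307)(+0.3637) = +0.0839.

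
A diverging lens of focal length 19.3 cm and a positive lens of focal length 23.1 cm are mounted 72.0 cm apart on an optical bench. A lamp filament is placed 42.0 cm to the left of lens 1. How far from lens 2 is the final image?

31.7 cm

Lens 1 is diverging, so f₁ = −19.3 cm.
Lens 1: 1/d_i1 = 1/f₁ − 1/d_o1 = 1/(-19.3) − 1/(42.0) = -0.07562, so d_i1 = -13.22 cm.
The intermediate image is 13.22 cm to the left of lens 1 (virtual), which is 72.0 − (-13.22) = 85.22 cm to the left of lens 2, so d_o2 = +85.22 cm.
Lens 2: 1/d_i2 = 1/f₂ − 1/d_o2 = 1/(23.1) − 1/(85.22) = 0.03156, so d_i2 = 31.7 cm.
The final image is real, 31.7 cm to the right of lens 2 (overall magnification ≈ -0.12).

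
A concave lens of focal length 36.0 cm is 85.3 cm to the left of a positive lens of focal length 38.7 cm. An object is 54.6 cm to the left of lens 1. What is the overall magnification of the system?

m = -0.225

f₁ = −36.0 cm (diverging).
Lens 1: 1/d_i1 = 1/(-36.0) − 1/(54.6) = -0.04609, so d_i1 = -21.70 cm; m₁ = −d_i1/d_o1 = +0.3974.
d_o2 = 85.3 − (-21.70) = 107.0 cm.
Lens 2: 1/d_i2 = 1/(38.7) − 1/(107.0) = 0.01649, so d_i2 = 60.63 cm; m₂ = −d_i2/d_o2 = -0.5666.
m = m₁·m₂ = (+0.3974)(-0.5666) = -0.225.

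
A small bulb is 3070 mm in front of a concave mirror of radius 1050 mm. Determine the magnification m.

f = R/2 = 1050/2 = 525.0 mm.
1/d_i = 1/f − 1/d_o = 1/(525.0) − 1/(3070) = 0.001579, so d_i = 633.3 mm.
m = −d_i/d_o = −(633.3)/(3070) = -0.206.
The image is real, inverted and reduced, in front of the mirror.

m = -0.206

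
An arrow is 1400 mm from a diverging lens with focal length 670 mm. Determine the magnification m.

For a diverging lens, f = -670 mm.
1/d_i = 1/f − 1/d_o = 1/(-670.0) − 1/(1400) = -0.002207, so d_i = -453.1 mm.
m = −d_i/d_o = −(-453.1)/(1400) = +0.324.
The image is virtual, upright and reduced, on the same side as the object.

m = +0.324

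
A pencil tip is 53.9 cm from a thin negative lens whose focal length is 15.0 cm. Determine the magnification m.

For a negative lens, f = -15.0 cm.
1/d_i = 1/f − 1/d_o = 1/(-15.00) − 1/(53.9) = -0.08522, so d_i = -11.73 cm.
m = −d_i/d_o = −(-11.73)/(53.9) = +0.218.
The image is virtual, upright and reduced, on the same side as the object.

m = +0.218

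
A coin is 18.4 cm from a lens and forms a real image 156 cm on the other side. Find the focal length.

f = 16.5 cm (converging)

Real image ⇒ d_i = +156 cm.
1/f = 1/d_o + 1/d_i = 1/(18.4) + 1/(156) = 0.06076, so f = 16.5 cm.
Since f is positive, the lens is converging.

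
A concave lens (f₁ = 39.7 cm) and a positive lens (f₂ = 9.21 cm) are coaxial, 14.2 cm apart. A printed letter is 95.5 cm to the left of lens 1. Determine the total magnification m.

m = -0.0819

f₁ = −39.7 cm (diverging).
Lens 1: 1/d_i1 = 1/(-39.7) − 1/(95.5) = -0.03566, so d_i1 = -28.04 cm; m₁ = −d_i1/d_o1 = +0.2936.
d_o2 = 14.2 − (-28.04) = 42.24 cm.
Lens 2: 1/d_i2 = 1/(9.21) − 1/(42.24) = 0.08490, so d_i2 = 11.78 cm; m₂ = −d_i2/d_o2 = -0.2788.
m = m₁·m₂ = (+0.2936)(-0.2788) = -0.0819.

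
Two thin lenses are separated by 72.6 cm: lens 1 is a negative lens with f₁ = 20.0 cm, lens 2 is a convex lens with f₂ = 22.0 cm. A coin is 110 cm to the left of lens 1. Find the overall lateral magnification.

f₁ = −20.0 cm (diverging).
Lens 1: 1/d_i1 = 1/(-20.0) − 1/(110) = -0.05909, so d_i1 = -16.92 cm; m₁ = −d_i1/d_o1 = +0.1538.
d_o2 = 72.6 − (-16.92) = 89.52 cm.
Lens 2: 1/d_i2 = 1/(22.0) − 1/(89.52) = 0.03428, so d_i2 = 29.17 cm; m₂ = −d_i2/d_o2 = -0.3258.
m = m₁·m₂ = (+0.1538)(-0.3258) = -0.0501.

m = -0.0501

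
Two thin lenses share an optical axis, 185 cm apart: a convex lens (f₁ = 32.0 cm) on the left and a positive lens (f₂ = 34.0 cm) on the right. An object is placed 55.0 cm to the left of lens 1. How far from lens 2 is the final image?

49.5 cm

Lens 1: 1/d_i1 = 1/f₁ − 1/d_o1 = 1/(32.0) − 1/(55.0) = 0.01307, so d_i1 = 76.52 cm.
The intermediate image is 76.52 cm to the right of lens 1, which is 185 − (76.52) = 108.5 cm to the left of lens 2, so d_o2 = +108.5 cm.
Lens 2: 1/d_i2 = 1/f₂ − 1/d_o2 = 1/(34.0) − 1/(108.5) = 0.02020, so d_i2 = 49.5 cm.
The final image is real, 49.5 cm to the right of lens 2 (overall magnification ≈ 0.64).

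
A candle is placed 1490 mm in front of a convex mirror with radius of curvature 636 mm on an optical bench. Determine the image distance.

f = R/2 = 636/2 = 318.0 mm; for a convex mirror, f = -318.0 mm.
Mirror equation: 1/q = 1/f − 1/p = 1/(-318.0) − 1/(1490) = -0.003145 − 0.0006711 = -0.003816, so q = -262 mm.
The image is virtual, upright and reduced, behind the mirror.

262 mm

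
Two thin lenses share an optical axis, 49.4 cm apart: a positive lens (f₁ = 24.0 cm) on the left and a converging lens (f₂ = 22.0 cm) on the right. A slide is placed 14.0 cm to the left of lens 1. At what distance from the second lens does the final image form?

29.9 cm

Lens 1: 1/d_i1 = 1/f₁ − 1/d_o1 = 1/(24.0) − 1/(14.0) = -0.02976, so d_i1 = -33.60 cm.
The intermediate image is 33.60 cm to the left of lens 1 (virtual), which is 49.4 − (-33.60) = 83.00 cm to the left of lens 2, so d_o2 = +83.00 cm.
Lens 2: 1/d_i2 = 1/f₂ − 1/d_o2 = 1/(22.0) − 1/(83.00) = 0.03341, so d_i2 = 29.9 cm.
The final image is real, 29.9 cm to the right of lens 2 (overall magnification ≈ -0.87).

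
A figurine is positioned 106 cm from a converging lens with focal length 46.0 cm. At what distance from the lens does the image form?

81.3 cm

Lens equation: 1/q = 1/f − 1/p = 1/(46.00) − 1/(106) = 0.02174 − 0.009434 = 0.01231, so q = 81.3 cm.
The image is real, inverted and reduced, on the far side of the lens.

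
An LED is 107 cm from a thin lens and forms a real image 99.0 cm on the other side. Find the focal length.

f = 51.4 cm (converging)

Real image ⇒ d_i = +99.0 cm.
1/f = 1/d_o + 1/d_i = 1/(107) + 1/(99.0) = 0.01945, so f = 51.4 cm.
Since f is positive, the thin lens is converging.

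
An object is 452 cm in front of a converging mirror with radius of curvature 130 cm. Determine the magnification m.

f = R/2 = 130/2 = 65.00 cm.
1/d_i = 1/f − 1/d_o = 1/(65.00) − 1/(452) = 0.01317, so d_i = 75.92 cm.
m = −d_i/d_o = −(75.92)/(452) = -0.168.
The image is real, inverted and reduced, in front of the mirror.

m = -0.168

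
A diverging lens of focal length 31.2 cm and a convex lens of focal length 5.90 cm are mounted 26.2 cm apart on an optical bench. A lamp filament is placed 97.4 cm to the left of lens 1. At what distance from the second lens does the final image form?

6.69 cm

Lens 1 is diverging, so f₁ = −31.2 cm.
Lens 1: 1/d_i1 = 1/f₁ − 1/d_o1 = 1/(-31.2) − 1/(97.4) = -0.04232, so d_i1 = -23.63 cm.
The intermediate image is 23.63 cm to the left of lens 1 (virtual), which is 26.2 − (-23.63) = 49.83 cm to the left of lens 2, so d_o2 = +49.83 cm.
Lens 2: 1/d_i2 = 1/f₂ − 1/d_o2 = 1/(5.90) − 1/(49.83) = 0.1494, so d_i2 = 6.69 cm.
The final image is real, 6.69 cm to the right of lens 2 (overall magnification ≈ -0.033).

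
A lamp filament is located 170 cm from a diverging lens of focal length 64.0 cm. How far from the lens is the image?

46.5 cm

For a diverging lens, f = -64.0 cm.
Lens equation: 1/q = 1/f − 1/p = 1/(-64.00) − 1/(170) = -0.01562 − 0.005882 = -0.02151, so q = -46.5 cm.
The image is virtual, upright and reduced, on the same side as the object.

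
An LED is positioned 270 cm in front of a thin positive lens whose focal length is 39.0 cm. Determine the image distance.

Thin-lens equation: 1/v = 1/f − 1/u = 1/(39.00) − 1/(270) = 0.02564 − 0.003704 = 0.02194, so v = 45.6 cm.
The image is real, inverted and reduced, on the far side of the lens.

45.6 cm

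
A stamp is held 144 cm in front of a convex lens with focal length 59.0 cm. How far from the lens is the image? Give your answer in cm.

Thin-lens equation: 1/v = 1/f − 1/u = 1/(59.00) − 1/(144) = 0.01695 − 0.006944 = 0.01000, so v = 100.0 cm.
The image is real, inverted and reduced, on the far side of the lens.

100.0 cm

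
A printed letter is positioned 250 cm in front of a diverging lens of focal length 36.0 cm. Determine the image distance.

For a diverging lens, f = -36.0 cm.
Lens equation: 1/d_i = 1/f − 1/d_o = 1/(-36.00) − 1/(250) = -0.02778 − 0.004000 = -0.03178, so d_i = -31.5 cm.
The image is virtual, upright and reduced, on the same side as the object.

31.5 cm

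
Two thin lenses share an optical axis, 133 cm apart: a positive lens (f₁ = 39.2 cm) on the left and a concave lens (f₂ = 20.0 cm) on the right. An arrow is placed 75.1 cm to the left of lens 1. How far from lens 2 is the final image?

14.4 cm

Lens 1: 1/d_i1 = 1/f₁ − 1/d_o1 = 1/(39.2) − 1/(75.1) = 0.01219, so d_i1 = 82.00 cm.
The intermediate image is 82.00 cm to the right of lens 1, which is 133 − (82.00) = 51.00 cm to the left of lens 2, so d_o2 = +51.00 cm.
Lens 2 is diverging, so f₂ = −20.0 cm.
Lens 2: 1/d_i2 = 1/f₂ − 1/d_o2 = 1/(-20.0) − 1/(51.00) = -0.06961, so d_i2 = -14.4 cm.
The final image is virtual, 14.4 cm to the left of lens 2 (overall magnification ≈ -0.31).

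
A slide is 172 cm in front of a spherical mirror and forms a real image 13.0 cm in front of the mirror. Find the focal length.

f = 12.1 cm (concave)

Real image ⇒ d_i = +13.0 cm.
1/f = 1/d_o + 1/d_i = 1/(172) + 1/(13.0) = 0.08274, so f = 12.1 cm.
Since f is positive, the spherical mirror is concave.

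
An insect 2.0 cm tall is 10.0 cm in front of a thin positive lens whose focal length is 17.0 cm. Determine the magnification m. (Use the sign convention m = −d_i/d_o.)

1/d_i = 1/f − 1/d_o = 1/(17.00) − 1/(10.0) = -0.04118, so d_i = -24.29 cm.
m = −d_i/d_o = −(-24.29)/(10.0) = +2.43.
The image is virtual, upright and enlarged, on the same side as the object.

m = +2.43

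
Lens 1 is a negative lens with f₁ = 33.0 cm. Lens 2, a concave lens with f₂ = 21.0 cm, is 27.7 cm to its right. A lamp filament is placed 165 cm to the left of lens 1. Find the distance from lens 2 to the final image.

15.2 cm

Lens 1 is diverging, so f₁ = −33.0 cm.
Lens 1: 1/d_i1 = 1/f₁ − 1/d_o1 = 1/(-33.0) − 1/(165) = -0.03636, so d_i1 = -27.50 cm.
The intermediate image is 27.50 cm to the left of lens 1 (virtual), which is 27.7 − (-27.50) = 55.20 cm to the left of lens 2, so d_o2 = +55.20 cm.
Lens 2 is diverging, so f₂ = −21.0 cm.
Lens 2: 1/d_i2 = 1/f₂ − 1/d_o2 = 1/(-21.0) − 1/(55.20) = -0.06573, so d_i2 = -15.2 cm.
The final image is virtual, 15.2 cm to the left of lens 2 (overall magnification ≈ 0.046).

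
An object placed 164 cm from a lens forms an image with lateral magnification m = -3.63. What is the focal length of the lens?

m = −d_i/d_o ⇒ d_i = −m·d_o = −(-3.63)·(164) = 595.3 cm.
1/f = 1/d_o + 1/d_i = 1/(164) + 1/(595.3) = 0.007777, so f = 129 cm.
Since f is positive, the lens is converging.

f = 129 cm (converging)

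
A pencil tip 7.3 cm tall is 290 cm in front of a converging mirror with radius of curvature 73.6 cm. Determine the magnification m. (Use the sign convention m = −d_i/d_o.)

f = R/2 = 73.6/2 = 36.80 cm.
1/d_i = 1/f − 1/d_o = 1/(36.80) − 1/(290) = 0.02373, so d_i = 42.15 cm.
m = −d_i/d_o = −(42.15)/(290) = -0.145.
The image is real, inverted and reduced, in front of the mirror.

m = -0.145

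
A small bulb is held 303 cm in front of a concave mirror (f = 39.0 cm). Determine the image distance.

Mirror equation: 1/s_i = 1/f − 1/s_o = 1/(39.00) − 1/(303) = 0.02564 − 0.003300 = 0.02234, so s_i = 44.8 cm.
The image is real, inverted and reduced, in front of the mirror.

44.8 cm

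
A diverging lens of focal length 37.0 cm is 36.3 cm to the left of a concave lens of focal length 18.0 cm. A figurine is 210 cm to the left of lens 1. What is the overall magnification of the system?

f₁ = −37.0 cm (diverging).
Lens 1: 1/d_i1 = 1/(-37.0) − 1/(210) = -0.03179, so d_i1 = -31.46 cm; m₁ = −d_i1/d_o1 = +0.1498.
d_o2 = 36.3 − (-31.46) = 67.76 cm.
f₂ = −18.0 cm (diverging).
Lens 2: 1/d_i2 = 1/(-18.0) − 1/(67.76) = -0.07031, so d_i2 = -14.22 cm; m₂ = −d_i2/d_o2 = +0.2099.
m = m₁·m₂ = (+0.1498)(+0.2099) = +0.0314.

m = +0.0314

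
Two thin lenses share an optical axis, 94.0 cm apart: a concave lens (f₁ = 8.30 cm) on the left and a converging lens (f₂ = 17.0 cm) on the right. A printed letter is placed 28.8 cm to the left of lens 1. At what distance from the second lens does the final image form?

Lens 1 is diverging, so f₁ = −8.30 cm.
Lens 1: 1/d_i1 = 1/f₁ − 1/d_o1 = 1/(-8.30) − 1/(28.8) = -0.1552, so d_i1 = -6.443 cm.
The intermediate image is 6.443 cm to the left of lens 1 (virtual), which is 94.0 − (-6.443) = 100.4 cm to the left of lens 2, so d_o2 = +100.4 cm.
Lens 2: 1/d_i2 = 1/f₂ − 1/d_o2 = 1/(17.0) − 1/(100.4) = 0.04886, so d_i2 = 20.5 cm.
The final image is real, 20.5 cm to the right of lens 2 (overall magnification ≈ -0.046).

20.5 cm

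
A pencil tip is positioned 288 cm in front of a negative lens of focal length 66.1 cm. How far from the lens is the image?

53.8 cm

For a negative lens, f = -66.1 cm.
Lens equation: 1/s_i = 1/f − 1/s_o = 1/(-66.10) − 1/(288) = -0.01513 − 0.003472 = -0.01860, so s_i = -53.8 cm.
The image is virtual, upright and reduced, on the same side as the object.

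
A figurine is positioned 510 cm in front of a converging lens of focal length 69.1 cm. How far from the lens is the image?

Lens equation: 1/v = 1/f − 1/u = 1/(69.10) − 1/(510) = 0.01447 − 0.001961 = 0.01251, so v = 79.9 cm.
The image is real, inverted and reduced, on the far side of the lens.

79.9 cm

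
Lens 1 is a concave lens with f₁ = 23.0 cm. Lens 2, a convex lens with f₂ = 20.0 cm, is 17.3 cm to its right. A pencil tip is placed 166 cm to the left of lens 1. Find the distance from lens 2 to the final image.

Lens 1 is diverging, so f₁ = −23.0 cm.
Lens 1: 1/d_i1 = 1/f₁ − 1/d_o1 = 1/(-23.0) − 1/(166) = -0.04950, so d_i1 = -20.20 cm.
The intermediate image is 20.20 cm to the left of lens 1 (virtual), which is 17.3 − (-20.20) = 37.50 cm to the left of lens 2, so d_o2 = +37.50 cm.
Lens 2: 1/d_i2 = 1/f₂ − 1/d_o2 = 1/(20.0) − 1/(37.50) = 0.02333, so d_i2 = 42.9 cm.
The final image is real, 42.9 cm to the right of lens 2 (overall magnification ≈ -0.14).

42.9 cm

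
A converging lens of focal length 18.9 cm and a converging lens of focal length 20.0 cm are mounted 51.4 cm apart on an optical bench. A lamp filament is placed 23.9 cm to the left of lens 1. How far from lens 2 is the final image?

13.2 cm

Lens 1: 1/d_i1 = 1/f₁ − 1/d_o1 = 1/(18.9) − 1/(23.9) = 0.01107, so d_i1 = 90.34 cm.
The intermediate image is 90.34 cm to the right of lens 1, which lies 38.94 cm to the right of lens 2 — a virtual object — so d_o2 = −38.94 cm.
Lens 2: 1/d_i2 = 1/f₂ − 1/d_o2 = 1/(20.0) − 1/(-38.94) = 0.07568, so d_i2 = 13.2 cm.
The final image is real, 13.2 cm to the right of lens 2 (overall magnification ≈ -1.3).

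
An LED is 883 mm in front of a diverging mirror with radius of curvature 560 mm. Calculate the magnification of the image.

f = R/2 = 560/2 = 280.0 mm; for a diverging mirror, f = -280.0 mm.
1/d_i = 1/f − 1/d_o = 1/(-280.0) − 1/(883) = -0.004704, so d_i = -212.6 mm.
m = −d_i/d_o = −(-212.6)/(883) = +0.241.
The image is virtual, upright and reduced, behind the mirror.

m = +0.241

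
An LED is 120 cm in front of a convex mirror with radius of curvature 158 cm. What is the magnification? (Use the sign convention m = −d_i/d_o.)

m = +0.397

f = R/2 = 158/2 = 79.00 cm; for a convex mirror, f = -79.00 cm.
1/d_i = 1/f − 1/d_o = 1/(-79.00) − 1/(120) = -0.02099, so d_i = -47.64 cm.
m = −d_i/d_o = −(-47.64)/(120) = +0.397.
The image is virtual, upright and reduced, behind the mirror.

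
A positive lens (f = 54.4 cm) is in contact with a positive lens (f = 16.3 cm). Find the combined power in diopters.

P = +7.97 D

P₁ = 1/f₁ = 1/(0.544 m) = +1.838 D; P₂ = 1/f₂ = 1/(0.163 m) = +6.135 D.
For thin lenses in contact, P = P₁ + P₂ = (+1.838) + (+6.135) = +7.97 D.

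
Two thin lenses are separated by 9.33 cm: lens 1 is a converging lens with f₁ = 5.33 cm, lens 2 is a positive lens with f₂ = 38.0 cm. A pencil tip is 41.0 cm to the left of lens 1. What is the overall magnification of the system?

m = -0.163

Lens 1: 1/d_i1 = 1/(5.33) − 1/(41.0) = 0.1632, so d_i1 = 6.126 cm; m₁ = −d_i1/d_o1 = -0.1494.
d_o2 = 9.33 − (6.126) = 3.204 cm.
Lens 2: 1/d_i2 = 1/(38.0) − 1/(3.204) = -0.2858, so d_i2 = -3.499 cm; m₂ = −d_i2/d_o2 = +1.092.
m = m₁·m₂ = (-0.1494)(+1.092) = -0.163.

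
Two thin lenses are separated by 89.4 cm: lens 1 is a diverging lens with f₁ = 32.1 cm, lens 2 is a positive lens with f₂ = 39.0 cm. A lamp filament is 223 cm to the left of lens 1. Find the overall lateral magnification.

f₁ = −32.1 cm (diverging).
Lens 1: 1/d_i1 = 1/(-32.1) − 1/(223) = -0.03564, so d_i1 = -28.06 cm; m₁ = −d_i1/d_o1 = +0.1258.
d_o2 = 89.4 − (-28.06) = 117.5 cm.
Lens 2: 1/d_i2 = 1/(39.0) − 1/(117.5) = 0.01713, so d_i2 = 58.38 cm; m₂ = −d_i2/d_o2 = -0.4968.
m = m₁·m₂ = (+0.1258)(-0.4968) = -0.0625.

m = -0.0625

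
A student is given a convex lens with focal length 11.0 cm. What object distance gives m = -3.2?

14.4 cm

m = −d_i/d_o ⇒ d_i = −m·d_o.
1/f = 1/d_o + 1/d_i = 1/d_o − 1/(m·d_o) = (1 − 1/m)/d_o, so d_o = f(1 − 1/m) = (11.00)(1 − 1/(-3.2)) = 14.4 cm.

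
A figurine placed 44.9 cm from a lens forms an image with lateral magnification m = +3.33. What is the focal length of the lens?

f = 64.2 cm (converging)

m = −d_i/d_o ⇒ d_i = −m·d_o = −(+3.33)·(44.9) = -149.5 cm.
1/f = 1/d_o + 1/d_i = 1/(44.9) + 1/(-149.5) = 0.01558, so f = 64.2 cm.
Since f is positive, the lens is converging.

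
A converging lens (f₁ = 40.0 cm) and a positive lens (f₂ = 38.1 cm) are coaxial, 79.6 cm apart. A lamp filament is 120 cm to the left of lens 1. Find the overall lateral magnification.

Lens 1: 1/d_i1 = 1/(40.0) − 1/(120) = 0.01667, so d_i1 = 60.00 cm; m₁ = −d_i1/d_o1 = -0.5000.
d_o2 = 79.6 − (60.00) = 19.60 cm.
Lens 2: 1/d_i2 = 1/(38.1) − 1/(19.60) = -0.02477, so d_i2 = -40.37 cm; m₂ = −d_i2/d_o2 = +2.059.
m = m₁·m₂ = (-0.5000)(+2.059) = -1.03.

m = -1.03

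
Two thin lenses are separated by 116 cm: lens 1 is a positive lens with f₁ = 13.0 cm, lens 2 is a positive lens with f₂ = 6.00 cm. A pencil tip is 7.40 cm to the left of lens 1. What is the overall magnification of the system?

Lens 1: 1/d_i1 = 1/(13.0) − 1/(7.40) = -0.05821, so d_i1 = -17.18 cm; m₁ = −d_i1/d_o1 = +2.322.
d_o2 = 116 − (-17.18) = 133.2 cm.
Lens 2: 1/d_i2 = 1/(6.00) − 1/(133.2) = 0.1592, so d_i2 = 6.283 cm; m₂ = −d_i2/d_o2 = -0.04717.
m = m₁·m₂ = (+2.322)(-0.04717) = -0.110.

m = -0.110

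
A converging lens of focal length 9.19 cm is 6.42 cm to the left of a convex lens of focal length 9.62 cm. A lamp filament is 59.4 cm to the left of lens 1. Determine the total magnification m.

Lens 1: 1/d_i1 = 1/(9.19) − 1/(59.4) = 0.09198, so d_i1 = 10.87 cm; m₁ = −d_i1/d_o1 = -0.1830.
d_o2 = 6.42 − (10.87) = -4.450 cm (virtual object).
Lens 2: 1/d_i2 = 1/(9.62) − 1/(-4.450) = 0.3287, so d_i2 = 3.043 cm; m₂ = −d_i2/d_o2 = +0.6837.
m = m₁·m₂ = (-0.1830)(+0.6837) = -0.125.

m = -0.125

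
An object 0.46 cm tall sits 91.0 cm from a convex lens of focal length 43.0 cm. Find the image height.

0.412 cm

1/d_i = 1/f − 1/d_o = 1/(43.00) − 1/(91.0) = 0.01227, so d_i = 81.52 cm.
m = −d_i/d_o = -0.8958.
|h_i| = |m|·h_o = 0.8958 × 0.46 = 0.412 cm. The image is real, inverted and reduced, on the far side of the lens.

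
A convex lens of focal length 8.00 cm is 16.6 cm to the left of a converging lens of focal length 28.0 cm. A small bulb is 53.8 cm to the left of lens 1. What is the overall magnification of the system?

Lens 1: 1/d_i1 = 1/(8.00) − 1/(53.8) = 0.1064, so d_i1 = 9.397 cm; m₁ = −d_i1/d_o1 = -0.1747.
d_o2 = 16.6 − (9.397) = 7.203 cm.
Lens 2: 1/d_i2 = 1/(28.0) − 1/(7.203) = -0.1031, so d_i2 = -9.698 cm; m₂ = −d_i2/d_o2 = +1.346.
m = m₁·m₂ = (-0.1747)(+1.346) = -0.235.

m = -0.235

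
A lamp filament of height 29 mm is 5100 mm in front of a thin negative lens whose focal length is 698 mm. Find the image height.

For a negative lens, f = -698 mm.
1/d_i = 1/f − 1/d_o = 1/(-698.0) − 1/(5100) = -0.001629, so d_i = -614.0 mm.
m = −d_i/d_o = +0.1204.
|h_i| = |m|·h_o = 0.1204 × 29 = 3.49 mm. The image is virtual, upright and reduced, on the same side as the object.

3.49 mm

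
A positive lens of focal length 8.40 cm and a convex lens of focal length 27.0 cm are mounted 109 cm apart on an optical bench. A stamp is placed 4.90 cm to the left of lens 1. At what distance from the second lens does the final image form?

34.8 cm

Lens 1: 1/d_i1 = 1/f₁ − 1/d_o1 = 1/(8.40) − 1/(4.90) = -0.08503, so d_i1 = -11.76 cm.
The intermediate image is 11.76 cm to the left of lens 1 (virtual), which is 109 − (-11.76) = 120.8 cm to the left of lens 2, so d_o2 = +120.8 cm.
Lens 2: 1/d_i2 = 1/f₂ − 1/d_o2 = 1/(27.0) − 1/(120.8) = 0.02876, so d_i2 = 34.8 cm.
The final image is real, 34.8 cm to the right of lens 2 (overall magnification ≈ -0.69).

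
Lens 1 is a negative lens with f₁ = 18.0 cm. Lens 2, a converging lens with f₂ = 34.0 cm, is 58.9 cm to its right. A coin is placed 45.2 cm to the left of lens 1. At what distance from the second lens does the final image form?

64.6 cm

Lens 1 is diverging, so f₁ = −18.0 cm.
Lens 1: 1/d_i1 = 1/f₁ − 1/d_o1 = 1/(-18.0) − 1/(45.2) = -0.07768, so d_i1 = -12.87 cm.
The intermediate image is 12.87 cm to the left of lens 1 (virtual), which is 58.9 − (-12.87) = 71.77 cm to the left of lens 2, so d_o2 = +71.77 cm.
Lens 2: 1/d_i2 = 1/f₂ − 1/d_o2 = 1/(34.0) − 1/(71.77) = 0.01548, so d_i2 = 64.6 cm.
The final image is real, 64.6 cm to the right of lens 2 (overall magnification ≈ -0.26).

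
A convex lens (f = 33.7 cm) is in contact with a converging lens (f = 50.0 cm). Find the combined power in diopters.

P = +4.97 D

P₁ = 1/f₁ = 1/(0.337 m) = +2.967 D; P₂ = 1/f₂ = 1/(0.500 m) = +2.000 D.
For thin lenses in contact, P = P₁ + P₂ = (+2.967) + (+2.000) = +4.97 D.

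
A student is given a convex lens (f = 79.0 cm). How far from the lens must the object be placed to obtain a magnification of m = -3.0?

105 cm

m = −d_i/d_o ⇒ d_i = −m·d_o.
1/f = 1/d_o + 1/d_i = 1/d_o − 1/(m·d_o) = (1 − 1/m)/d_o, so d_o = f(1 − 1/m) = (79.00)(1 − 1/(-3.0)) = 105 cm.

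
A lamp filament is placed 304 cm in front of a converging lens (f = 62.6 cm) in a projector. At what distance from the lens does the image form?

78.8 cm

Lens equation: 1/q = 1/f − 1/p = 1/(62.60) − 1/(304) = 0.01597 − 0.003289 = 0.01268, so q = 78.8 cm.
The image is real, inverted and reduced, on the far side of the lens.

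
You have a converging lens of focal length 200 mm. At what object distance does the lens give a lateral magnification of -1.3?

354 mm

m = −d_i/d_o ⇒ d_i = −m·d_o.
1/f = 1/d_o + 1/d_i = 1/d_o − 1/(m·d_o) = (1 − 1/m)/d_o, so d_o = f(1 − 1/m) = (200.0)(1 − 1/(-1.3)) = 354 mm.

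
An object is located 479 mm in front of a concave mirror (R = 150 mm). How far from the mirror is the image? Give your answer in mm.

88.9 mm

f = R/2 = 150/2 = 75.00 mm.
Mirror equation: 1/d_i = 1/f − 1/d_o = 1/(75.00) − 1/(479) = 0.01333 − 0.002088 = 0.01125, so d_i = 88.9 mm.
The image is real, inverted and reduced, in front of the mirror.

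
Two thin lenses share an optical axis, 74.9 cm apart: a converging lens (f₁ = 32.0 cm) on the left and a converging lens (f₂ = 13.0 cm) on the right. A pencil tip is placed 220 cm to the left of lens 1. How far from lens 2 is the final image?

Lens 1: 1/d_i1 = 1/f₁ − 1/d_o1 = 1/(32.0) − 1/(220) = 0.02670, so d_i1 = 37.45 cm.
The intermediate image is 37.45 cm to the right of lens 1, which is 74.9 − (37.45) = 37.45 cm to the left of lens 2, so d_o2 = +37.45 cm.
Lens 2: 1/d_i2 = 1/f₂ − 1/d_o2 = 1/(13.0) − 1/(37.45) = 0.05022, so d_i2 = 19.9 cm.
The final image is real, 19.9 cm to the right of lens 2 (overall magnification ≈ 0.090).

19.9 cm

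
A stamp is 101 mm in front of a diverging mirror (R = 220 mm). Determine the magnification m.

m = +0.521

f = R/2 = 220/2 = 110.0 mm; for a diverging mirror, f = -110.0 mm.
1/d_i = 1/f − 1/d_o = 1/(-110.0) − 1/(101) = -0.01899, so d_i = -52.65 mm.
m = −d_i/d_o = −(-52.65)/(101) = +0.521.
The image is virtual, upright and reduced, behind the mirror.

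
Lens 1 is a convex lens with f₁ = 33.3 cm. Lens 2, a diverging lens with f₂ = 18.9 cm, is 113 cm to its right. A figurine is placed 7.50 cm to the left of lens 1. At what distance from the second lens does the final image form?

16.4 cm

Lens 1: 1/d_i1 = 1/f₁ − 1/d_o1 = 1/(33.3) − 1/(7.50) = -0.1033, so d_i1 = -9.680 cm.
The intermediate image is 9.680 cm to the left of lens 1 (virtual), which is 113 − (-9.680) = 122.7 cm to the left of lens 2, so d_o2 = +122.7 cm.
Lens 2 is diverging, so f₂ = −18.9 cm.
Lens 2: 1/d_i2 = 1/f₂ − 1/d_o2 = 1/(-18.9) − 1/(122.7) = -0.06106, so d_i2 = -16.4 cm.
The final image is virtual, 16.4 cm to the left of lens 2 (overall magnification ≈ 0.17).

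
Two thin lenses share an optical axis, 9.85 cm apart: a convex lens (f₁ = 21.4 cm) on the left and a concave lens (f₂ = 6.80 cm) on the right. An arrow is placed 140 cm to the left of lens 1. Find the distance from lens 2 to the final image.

Lens 1: 1/d_i1 = 1/f₁ − 1/d_o1 = 1/(21.4) − 1/(140) = 0.03959, so d_i1 = 25.26 cm.
The intermediate image is 25.26 cm to the right of lens 1, which lies 15.41 cm to the right of lens 2 — a virtual object — so d_o2 = −15.41 cm.
Lens 2 is diverging, so f₂ = −6.80 cm.
Lens 2: 1/d_i2 = 1/f₂ − 1/d_o2 = 1/(-6.80) − 1/(-15.41) = -0.08217, so d_i2 = -12.2 cm.
The final image is virtual, 12.2 cm to the left of lens 2 (overall magnification ≈ 0.14).

12.2 cm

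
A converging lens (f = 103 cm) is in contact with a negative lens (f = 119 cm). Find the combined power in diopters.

P = +0.131 D

P₁ = 1/f₁ = 1/(1.03 m) = +0.9709 D; P₂ = 1/f₂ = 1/(-1.19 m) = -0.8403 D.
For thin lenses in contact, P = P₁ + P₂ = (+0.9709) + (-0.8403) = +0.131 D.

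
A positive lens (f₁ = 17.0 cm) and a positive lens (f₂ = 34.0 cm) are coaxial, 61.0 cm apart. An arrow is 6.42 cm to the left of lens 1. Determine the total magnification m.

Lens 1: 1/d_i1 = 1/(17.0) − 1/(6.42) = -0.09694, so d_i1 = -10.32 cm; m₁ = −d_i1/d_o1 = +1.607.
d_o2 = 61.0 − (-10.32) = 71.32 cm.
Lens 2: 1/d_i2 = 1/(34.0) − 1/(71.32) = 0.01539, so d_i2 = 64.98 cm; m₂ = −d_i2/d_o2 = -0.9110.
m = m₁·m₂ = (+1.607)(-0.9110) = -1.46.

m = -1.46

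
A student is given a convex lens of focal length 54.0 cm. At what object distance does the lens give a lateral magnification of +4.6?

m = −d_i/d_o ⇒ d_i = −m·d_o.
1/f = 1/d_o + 1/d_i = 1/d_o − 1/(m·d_o) = (1 − 1/m)/d_o, so d_o = f(1 − 1/m) = (54.00)(1 − 1/(+4.6)) = 42.3 cm.

42.3 cm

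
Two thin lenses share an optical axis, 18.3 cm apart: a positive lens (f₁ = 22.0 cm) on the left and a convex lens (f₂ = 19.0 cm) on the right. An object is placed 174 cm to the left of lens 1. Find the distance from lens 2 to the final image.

5.05 cm

Lens 1: 1/d_i1 = 1/f₁ − 1/d_o1 = 1/(22.0) − 1/(174) = 0.03971, so d_i1 = 25.18 cm.
The intermediate image is 25.18 cm to the right of lens 1, which lies 6.880 cm to the right of lens 2 — a virtual object — so d_o2 = −6.880 cm.
Lens 2: 1/d_i2 = 1/f₂ − 1/d_o2 = 1/(19.0) − 1/(-6.880) = 0.1980, so d_i2 = 5.05 cm.
The final image is real, 5.05 cm to the right of lens 2 (overall magnification ≈ -0.11).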